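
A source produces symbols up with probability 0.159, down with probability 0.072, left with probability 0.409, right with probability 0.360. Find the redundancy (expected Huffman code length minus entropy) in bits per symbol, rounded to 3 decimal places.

Entropy H = −Σ p log₂ p ≈ 1.7533 bits.
Huffman merges: 9/125+159/1000→231/1000; 231/1000+9/25→591/1000; 409/1000+591/1000→1. L = 911/500 ≈ 1.8220.
L − H = 1.8220 − 1.7533 = 0.069 bits.

0.069 bits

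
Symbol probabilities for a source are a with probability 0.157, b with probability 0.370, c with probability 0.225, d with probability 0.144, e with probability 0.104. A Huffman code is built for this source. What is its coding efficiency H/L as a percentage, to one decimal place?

Entropy H = −Σ p log₂ p ≈ 2.1765 bits.
Huffman merges: 13/125+18/125→31/125; 157/1000+9/40→191/500; 31/125+37/100→309/500; 191/500+309/500→1. L = 281/125 ≈ 2.2480.
Efficiency = H/L = 2.1765/2.2480 = 96.8%.

96.8%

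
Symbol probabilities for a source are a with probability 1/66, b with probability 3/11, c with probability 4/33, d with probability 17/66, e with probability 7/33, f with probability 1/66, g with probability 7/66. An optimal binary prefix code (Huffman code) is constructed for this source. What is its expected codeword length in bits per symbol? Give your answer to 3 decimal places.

Repeatedly combine the two least-probable nodes; the expected code length is the sum of the merged weights.
merge 1/66 + 1/66 → 1/33
merge 1/33 + 7/66 → 3/22
merge 4/33 + 3/22 → 17/66
merge 7/33 + 17/66 → 31/66
merge 17/66 + 3/11 → 35/66
merge 31/66 + 35/66 → 1
L = 1/33 + 3/22 + 17/66 + 31/66 + 35/66 + 1 = 80/33 ≈ 2.424 bits/symbol.

2.424 bits/symbol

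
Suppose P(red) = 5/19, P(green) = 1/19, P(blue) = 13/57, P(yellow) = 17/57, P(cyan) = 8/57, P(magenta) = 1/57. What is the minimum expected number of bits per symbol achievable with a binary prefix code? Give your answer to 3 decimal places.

Repeatedly combine the two least-probable nodes; the expected code length is the sum of the merged weights.
merge 1/57 + 1/19 → 4/57
merge 4/57 + 8/57 → 4/19
merge 4/19 + 13/57 → 25/57
merge 5/19 + 17/57 → 32/57
merge 25/57 + 32/57 → 1
L = 4/57 + 4/19 + 25/57 + 32/57 + 1 = 130/57 ≈ 2.281 bits/symbol.

2.281 bits/symbol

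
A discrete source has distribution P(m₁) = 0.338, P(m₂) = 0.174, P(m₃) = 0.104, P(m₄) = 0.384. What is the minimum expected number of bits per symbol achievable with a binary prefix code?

Repeatedly combine the two least-probable nodes; the expected code length is the sum of the merged weights.
merge 13/125 + 87/500 → 139/500
merge 139/500 + 169/500 → 77/125
merge 48/125 + 77/125 → 1
L = 139/500 + 77/125 + 1 = 947/500 = 1.894 bits/symbol.

1.894 bits/symbol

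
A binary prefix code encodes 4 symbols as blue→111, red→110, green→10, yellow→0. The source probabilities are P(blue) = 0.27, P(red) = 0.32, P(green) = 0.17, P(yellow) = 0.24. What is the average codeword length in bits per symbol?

L̄ = Σ pᵢ·ℓᵢ = 0.27·3 + 0.32·3 + 0.17·2 + 0.24·1 = 2.35 bits/symbol.

2.35 bits/symbol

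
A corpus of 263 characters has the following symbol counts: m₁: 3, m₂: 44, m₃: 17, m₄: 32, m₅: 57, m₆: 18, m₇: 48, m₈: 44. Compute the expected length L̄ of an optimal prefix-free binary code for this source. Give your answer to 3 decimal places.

2.821 bits/symbol

Probabilities are the counts divided by 263.
Repeatedly combine the two least-probable nodes; the expected code length is the sum of the merged weights.
merge 3/263 + 17/263 → 20/263
merge 18/263 + 20/263 → 38/263
merge 32/263 + 38/263 → 70/263
merge 44/263 + 44/263 → 88/263
merge 48/263 + 57/263 → 105/263
merge 70/263 + 88/263 → 158/263
merge 105/263 + 158/263 → 1
L = 20/263 + 38/263 + 70/263 + 88/263 + 105/263 + 158/263 + 1 = 742/263 ≈ 2.821 bits/symbol.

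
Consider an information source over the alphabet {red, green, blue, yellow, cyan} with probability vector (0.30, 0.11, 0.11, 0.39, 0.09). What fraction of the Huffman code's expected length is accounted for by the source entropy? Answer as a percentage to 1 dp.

97.4%

Entropy H = −Σ p log₂ p ≈ 2.0641 bits.
Huffman merges: 9/100+11/100→1/5; 11/100+1/5→31/100; 3/10+31/100→61/100; 39/100+61/100→1. L = 53/25 ≈ 2.1200.
Efficiency = H/L = 2.0641/2.1200 = 97.4%.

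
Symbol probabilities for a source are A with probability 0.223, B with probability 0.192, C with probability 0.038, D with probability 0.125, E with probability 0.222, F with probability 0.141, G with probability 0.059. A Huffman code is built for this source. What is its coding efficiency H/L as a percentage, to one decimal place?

Entropy H = −Σ p log₂ p ≈ 2.6156 bits.
Huffman merges: 19/500+59/1000→97/1000; 97/1000+1/8→111/500; 141/1000+24/125→333/1000; 111/500+111/500→111/250; 223/1000+333/1000→139/250; 111/250+139/250→1. L = 663/250 ≈ 2.6520.
Efficiency = H/L = 2.6156/2.6520 = 98.6%.

98.6%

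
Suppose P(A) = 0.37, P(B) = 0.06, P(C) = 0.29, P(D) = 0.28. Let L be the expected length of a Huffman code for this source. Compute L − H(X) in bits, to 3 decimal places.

Entropy H = −Σ p log₂ p ≈ 1.8064 bits.
Huffman merges: 3/50+7/25→17/50; 29/100+17/50→63/100; 37/100+63/100→1. L = 197/100 ≈ 1.9700.
L − H = 1.9700 − 1.8064 = 0.164 bits.

0.164 bits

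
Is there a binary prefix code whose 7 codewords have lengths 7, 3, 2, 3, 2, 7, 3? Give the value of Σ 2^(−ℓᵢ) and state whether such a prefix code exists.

With common denominator 2^7 = 128: Σ 2^(−ℓᵢ) = 1/128 + 16/128 + 32/128 + 16/128 + 32/128 + 1/128 + 16/128 = 114/128 = 0.890625.
Kraft's inequality requires Σ ≤ 1; here Σ = 0.890625 ≤ 1, so such a prefix code exists.

0.890625; yes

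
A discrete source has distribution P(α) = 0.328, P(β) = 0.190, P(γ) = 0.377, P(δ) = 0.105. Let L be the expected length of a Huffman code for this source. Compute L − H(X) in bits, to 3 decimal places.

0.063 bits

Entropy H = −Σ p log₂ p ≈ 1.8547 bits.
Huffman merges: 21/200+19/100→59/200; 59/200+41/125→623/1000; 377/1000+623/1000→1. L = 959/500 ≈ 1.9180.
L − H = 1.9180 − 1.8547 = 0.063 bits.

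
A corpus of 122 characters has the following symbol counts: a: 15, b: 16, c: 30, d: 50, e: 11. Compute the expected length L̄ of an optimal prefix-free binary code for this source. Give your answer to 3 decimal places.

Probabilities are the counts divided by 122.
Repeatedly combine the two least-probable nodes; the expected code length is the sum of the merged weights.
merge 11/122 + 15/122 → 13/61
merge 8/61 + 13/61 → 21/61
merge 15/61 + 21/61 → 36/61
merge 25/61 + 36/61 → 1
L = 13/61 + 21/61 + 36/61 + 1 = 131/61 ≈ 2.148 bits/symbol.

2.148 bits/symbol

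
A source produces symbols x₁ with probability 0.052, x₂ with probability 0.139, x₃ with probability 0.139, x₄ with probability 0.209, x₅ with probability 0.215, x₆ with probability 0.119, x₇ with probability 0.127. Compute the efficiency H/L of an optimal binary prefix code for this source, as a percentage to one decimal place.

Entropy H = −Σ p log₂ p ≈ 2.7056 bits.
Huffman merges: 13/250+119/1000→171/1000; 127/1000+139/1000→133/500; 139/1000+171/1000→31/100; 209/1000+43/200→53/125; 133/500+31/100→72/125; 53/125+72/125→1. L = 2747/1000 ≈ 2.7470.
Efficiency = H/L = 2.7056/2.7470 = 98.5%.

98.5%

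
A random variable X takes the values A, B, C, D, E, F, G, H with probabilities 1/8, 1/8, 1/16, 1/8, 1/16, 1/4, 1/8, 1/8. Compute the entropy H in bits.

Each probability is a power of 1/2, so log₂(1/p) is an integer.
H = Σ p·log₂(1/p) = 1/8·3 + 1/8·3 + 1/16·4 + 1/8·3 + 1/16·4 + 1/4·2 + 1/8·3 + 1/8·3 = 2.875 bits.

2.875 bits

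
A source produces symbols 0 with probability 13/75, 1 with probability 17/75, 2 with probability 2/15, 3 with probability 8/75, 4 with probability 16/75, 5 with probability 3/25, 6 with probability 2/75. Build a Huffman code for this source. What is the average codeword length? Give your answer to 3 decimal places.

2.693 bits/symbol

Repeatedly combine the two least-probable nodes; the expected code length is the sum of the merged weights.
merge 2/75 + 8/75 → 2/15
merge 3/25 + 2/15 → 19/75
merge 2/15 + 13/75 → 23/75
merge 16/75 + 17/75 → 11/25
merge 19/75 + 23/75 → 14/25
merge 11/25 + 14/25 → 1
L = 2/15 + 19/75 + 23/75 + 11/25 + 14/25 + 1 = 202/75 ≈ 2.693 bits/symbol.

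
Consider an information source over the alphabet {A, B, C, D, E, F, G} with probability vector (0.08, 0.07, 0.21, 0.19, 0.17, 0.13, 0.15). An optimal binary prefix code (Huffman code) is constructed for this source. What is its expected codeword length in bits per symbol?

Repeatedly combine the two least-probable nodes; the expected code length is the sum of the merged weights.
merge 7/100 + 2/25 → 3/20
merge 13/100 + 3/20 → 7/25
merge 3/20 + 17/100 → 8/25
merge 19/100 + 21/100 → 2/5
merge 7/25 + 8/25 → 3/5
merge 2/5 + 3/5 → 1
L = 3/20 + 7/25 + 8/25 + 2/5 + 3/5 + 1 = 11/4 = 2.75 bits/symbol.

2.75 bits/symbol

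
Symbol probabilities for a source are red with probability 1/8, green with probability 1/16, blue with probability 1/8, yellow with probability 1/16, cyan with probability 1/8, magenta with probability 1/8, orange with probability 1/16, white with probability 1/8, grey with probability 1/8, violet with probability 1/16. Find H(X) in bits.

3.25 bits

Each probability is a power of 1/2, so log₂(1/p) is an integer.
H = Σ p·log₂(1/p) = 1/8·3 + 1/16·4 + 1/8·3 + 1/16·4 + 1/8·3 + 1/8·3 + 1/16·4 + 1/8·3 + 1/8·3 + 1/16·4 = 3.25 bits.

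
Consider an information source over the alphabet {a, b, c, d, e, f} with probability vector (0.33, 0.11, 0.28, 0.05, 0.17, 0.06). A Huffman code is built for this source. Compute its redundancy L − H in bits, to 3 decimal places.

0.043 bits

Entropy H = −Σ p log₂ p ≈ 2.2865 bits.
Huffman merges: 1/20+3/50→11/100; 11/100+11/100→11/50; 17/100+11/50→39/100; 7/25+33/100→61/100; 39/100+61/100→1. L = 233/100 ≈ 2.3300.
L − H = 2.3300 − 2.2865 = 0.043 bits.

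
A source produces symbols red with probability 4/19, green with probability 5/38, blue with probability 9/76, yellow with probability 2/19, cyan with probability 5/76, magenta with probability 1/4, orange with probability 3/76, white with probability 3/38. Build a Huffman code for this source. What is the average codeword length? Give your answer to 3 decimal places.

2.829 bits/symbol

Repeatedly combine the two least-probable nodes; the expected code length is the sum of the merged weights.
merge 3/76 + 5/76 → 2/19
merge 3/38 + 2/19 → 7/38
merge 2/19 + 9/76 → 17/76
merge 5/38 + 7/38 → 6/19
merge 4/19 + 17/76 → 33/76
merge 1/4 + 6/19 → 43/76
merge 33/76 + 43/76 → 1
L = 2/19 + 7/38 + 17/76 + 6/19 + 33/76 + 43/76 + 1 = 215/76 ≈ 2.829 bits/symbol.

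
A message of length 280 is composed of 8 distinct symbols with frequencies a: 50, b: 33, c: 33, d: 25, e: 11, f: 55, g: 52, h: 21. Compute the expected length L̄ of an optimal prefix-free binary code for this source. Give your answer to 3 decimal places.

Probabilities are the counts divided by 280.
Repeatedly combine the two least-probable nodes; the expected code length is the sum of the merged weights.
merge 11/280 + 3/40 → 4/35
merge 5/56 + 4/35 → 57/280
merge 33/280 + 33/280 → 33/140
merge 5/28 + 13/70 → 51/140
merge 11/56 + 57/280 → 2/5
merge 33/140 + 51/140 → 3/5
merge 2/5 + 3/5 → 1
L = 4/35 + 57/280 + 33/140 + 51/140 + 2/5 + 3/5 + 1 = 817/280 ≈ 2.918 bits/symbol.

2.918 bits/symbol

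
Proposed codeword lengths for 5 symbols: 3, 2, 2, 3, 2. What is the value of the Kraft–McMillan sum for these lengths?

1

With common denominator 2^3 = 8: Σ 2^(−ℓᵢ) = 1/8 + 2/8 + 2/8 + 1/8 + 2/8 = 8/8 = 1.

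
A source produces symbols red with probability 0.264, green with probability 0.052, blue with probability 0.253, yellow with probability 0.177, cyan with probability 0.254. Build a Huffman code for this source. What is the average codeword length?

Repeatedly combine the two least-probable nodes; the expected code length is the sum of the merged weights.
merge 13/250 + 177/1000 → 229/1000
merge 229/1000 + 253/1000 → 241/500
merge 127/500 + 33/125 → 259/500
merge 241/500 + 259/500 → 1
L = 229/1000 + 241/500 + 259/500 + 1 = 2229/1000 = 2.229 bits/symbol.

2.229 bits/symbol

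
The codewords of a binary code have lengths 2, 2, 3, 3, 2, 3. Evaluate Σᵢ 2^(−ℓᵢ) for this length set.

1.125

With common denominator 2^3 = 8: Σ 2^(−ℓᵢ) = 2/8 + 2/8 + 1/8 + 1/8 + 2/8 + 1/8 = 9/8 = 1.125.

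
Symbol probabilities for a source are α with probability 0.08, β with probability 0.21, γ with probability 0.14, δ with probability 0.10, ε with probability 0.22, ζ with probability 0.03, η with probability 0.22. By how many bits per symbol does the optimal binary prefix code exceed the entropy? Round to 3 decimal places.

Entropy H = −Σ p log₂ p ≈ 2.6065 bits.
Huffman merges: 3/100+2/25→11/100; 1/10+11/100→21/100; 7/50+21/100→7/20; 21/100+11/50→43/100; 11/50+7/20→57/100; 43/100+57/100→1. L = 267/100 ≈ 2.6700.
L − H = 2.6700 − 2.6065 = 0.063 bits.

0.063 bits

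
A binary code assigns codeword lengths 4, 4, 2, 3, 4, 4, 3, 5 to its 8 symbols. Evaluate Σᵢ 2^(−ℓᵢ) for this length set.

0.78125

With common denominator 2^5 = 32: Σ 2^(−ℓᵢ) = 2/32 + 2/32 + 8/32 + 4/32 + 2/32 + 2/32 + 4/32 + 1/32 = 25/32 = 0.78125.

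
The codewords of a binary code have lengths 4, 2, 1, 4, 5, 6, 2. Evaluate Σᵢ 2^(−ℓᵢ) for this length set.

With common denominator 2^6 = 64: Σ 2^(−ℓᵢ) = 4/64 + 16/64 + 32/64 + 4/64 + 2/64 + 1/64 + 16/64 = 75/64 = 1.171875.

1.171875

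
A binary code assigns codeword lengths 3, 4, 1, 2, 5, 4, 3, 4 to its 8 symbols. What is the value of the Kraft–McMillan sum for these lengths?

With common denominator 2^5 = 32: Σ 2^(−ℓᵢ) = 4/32 + 2/32 + 16/32 + 8/32 + 1/32 + 2/32 + 4/32 + 2/32 = 39/32 = 1.21875.

1.21875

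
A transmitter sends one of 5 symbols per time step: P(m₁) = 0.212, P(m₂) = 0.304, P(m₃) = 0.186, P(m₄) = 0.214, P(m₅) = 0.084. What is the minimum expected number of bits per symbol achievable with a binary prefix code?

2.27 bits/symbol

Repeatedly combine the two least-probable nodes; the expected code length is the sum of the merged weights.
merge 21/250 + 93/500 → 27/100
merge 53/250 + 107/500 → 213/500
merge 27/100 + 38/125 → 287/500
merge 213/500 + 287/500 → 1
L = 27/100 + 213/500 + 287/500 + 1 = 227/100 = 2.27 bits/symbol.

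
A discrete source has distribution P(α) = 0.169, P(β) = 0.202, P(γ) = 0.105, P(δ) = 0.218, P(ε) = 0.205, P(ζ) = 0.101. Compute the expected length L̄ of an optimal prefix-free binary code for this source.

Repeatedly combine the two least-probable nodes; the expected code length is the sum of the merged weights.
merge 101/1000 + 21/200 → 103/500
merge 169/1000 + 101/500 → 371/1000
merge 41/200 + 103/500 → 411/1000
merge 109/500 + 371/1000 → 589/1000
merge 411/1000 + 589/1000 → 1
L = 103/500 + 371/1000 + 411/1000 + 589/1000 + 1 = 2577/1000 = 2.577 bits/symbol.

2.577 bits/symbol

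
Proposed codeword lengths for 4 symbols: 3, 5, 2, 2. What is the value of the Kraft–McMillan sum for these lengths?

0.65625

With common denominator 2^5 = 32: Σ 2^(−ℓᵢ) = 4/32 + 1/32 + 8/32 + 8/32 = 21/32 = 0.65625.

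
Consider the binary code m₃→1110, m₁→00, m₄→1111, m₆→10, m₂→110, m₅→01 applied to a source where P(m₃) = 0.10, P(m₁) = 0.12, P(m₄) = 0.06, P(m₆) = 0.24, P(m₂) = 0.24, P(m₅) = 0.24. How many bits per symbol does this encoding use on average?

L̄ = Σ pᵢ·ℓᵢ = 0.10·4 + 0.12·2 + 0.06·4 + 0.24·2 + 0.24·3 + 0.24·2 = 2.56 bits/symbol.

2.56 bits/symbol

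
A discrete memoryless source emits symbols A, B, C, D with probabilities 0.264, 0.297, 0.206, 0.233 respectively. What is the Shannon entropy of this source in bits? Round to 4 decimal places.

1.9866 bits

H = −Σ pᵢ log₂ pᵢ.
−0.264·log₂(0.264) = 0.5072
−0.297·log₂(0.297) = 0.5202
−0.206·log₂(0.206) = 0.4695
−0.233·log₂(0.233) = 0.4897
Sum ≈ 1.9866 → 1.9866 bits.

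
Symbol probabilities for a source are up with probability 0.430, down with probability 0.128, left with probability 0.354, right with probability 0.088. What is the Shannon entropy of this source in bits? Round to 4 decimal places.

H = −Σ pᵢ log₂ pᵢ.
−0.430·log₂(0.430) = 0.5236
−0.128·log₂(0.128) = 0.3796
−0.354·log₂(0.354) = 0.5304
−0.088·log₂(0.088) = 0.3086
Sum ≈ 1.7421 → 1.7421 bits.

1.7421 bits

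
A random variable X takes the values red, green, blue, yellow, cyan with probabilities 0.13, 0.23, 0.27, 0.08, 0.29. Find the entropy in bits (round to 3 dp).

H = −Σ pᵢ log₂ pᵢ.
−0.13·log₂(0.13) = 0.3826
−0.23·log₂(0.23) = 0.4877
−0.27·log₂(0.27) = 0.5100
−0.08·log₂(0.08) = 0.2915
−0.29·log₂(0.29) = 0.5179
Sum ≈ 2.1897 → 2.190 bits.

2.190 bits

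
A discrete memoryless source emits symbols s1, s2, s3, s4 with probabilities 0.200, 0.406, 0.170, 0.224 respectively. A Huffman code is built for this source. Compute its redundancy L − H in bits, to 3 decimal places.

0.054 bits

Entropy H = −Σ p log₂ p ≈ 1.9104 bits.
Huffman merges: 17/100+1/5→37/100; 28/125+37/100→297/500; 203/500+297/500→1. L = 491/250 ≈ 1.9640.
L − H = 1.9640 − 1.9104 = 0.054 bits.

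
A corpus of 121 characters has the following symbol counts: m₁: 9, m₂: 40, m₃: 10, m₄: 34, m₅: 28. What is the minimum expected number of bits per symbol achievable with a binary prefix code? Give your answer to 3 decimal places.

2.157 bits/symbol

Probabilities are the counts divided by 121.
Repeatedly combine the two least-probable nodes; the expected code length is the sum of the merged weights.
merge 9/121 + 10/121 → 19/121
merge 19/121 + 28/121 → 47/121
merge 34/121 + 40/121 → 74/121
merge 47/121 + 74/121 → 1
L = 19/121 + 47/121 + 74/121 + 1 = 261/121 ≈ 2.157 bits/symbol.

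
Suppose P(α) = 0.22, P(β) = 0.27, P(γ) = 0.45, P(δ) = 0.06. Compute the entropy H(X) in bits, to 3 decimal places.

1.753 bits

H = −Σ pᵢ log₂ pᵢ.
−0.22·log₂(0.22) = 0.4806
−0.27·log₂(0.27) = 0.5100
−0.45·log₂(0.45) = 0.5184
−0.06·log₂(0.06) = 0.2435
Sum ≈ 1.7525 → 1.753 bits.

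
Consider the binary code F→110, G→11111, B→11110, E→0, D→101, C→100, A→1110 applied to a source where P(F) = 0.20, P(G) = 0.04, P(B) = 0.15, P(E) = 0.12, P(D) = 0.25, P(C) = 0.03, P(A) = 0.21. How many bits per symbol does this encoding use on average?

L̄ = Σ pᵢ·ℓᵢ = 0.20·3 + 0.04·5 + 0.15·5 + 0.12·1 + 0.25·3 + 0.03·3 + 0.21·4 = 3.35 bits/symbol.

3.35 bits/symbol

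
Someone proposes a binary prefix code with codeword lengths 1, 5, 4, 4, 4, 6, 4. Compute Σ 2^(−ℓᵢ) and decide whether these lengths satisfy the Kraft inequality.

With common denominator 2^6 = 64: Σ 2^(−ℓᵢ) = 32/64 + 2/64 + 4/64 + 4/64 + 4/64 + 1/64 + 4/64 = 51/64 = 0.796875.
Kraft's inequality requires Σ ≤ 1; here Σ = 0.796875 ≤ 1, so such a prefix code exists.

0.796875; yes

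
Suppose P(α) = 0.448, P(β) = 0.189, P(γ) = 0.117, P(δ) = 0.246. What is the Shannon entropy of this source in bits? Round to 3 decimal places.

H = −Σ pᵢ log₂ pᵢ.
−0.448·log₂(0.448) = 0.5190
−0.189·log₂(0.189) = 0.4543
−0.117·log₂(0.117) = 0.3622
−0.246·log₂(0.246) = 0.4977
Sum ≈ 1.8331 → 1.833 bits.

1.833 bits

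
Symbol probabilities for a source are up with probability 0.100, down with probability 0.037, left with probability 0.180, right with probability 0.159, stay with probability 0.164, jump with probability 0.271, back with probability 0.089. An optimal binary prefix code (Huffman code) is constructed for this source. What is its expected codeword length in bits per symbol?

2.675 bits/symbol

Repeatedly combine the two least-probable nodes; the expected code length is the sum of the merged weights.
merge 37/1000 + 89/1000 → 63/500
merge 1/10 + 63/500 → 113/500
merge 159/1000 + 41/250 → 323/1000
merge 9/50 + 113/500 → 203/500
merge 271/1000 + 323/1000 → 297/500
merge 203/500 + 297/500 → 1
L = 63/500 + 113/500 + 323/1000 + 203/500 + 297/500 + 1 = 107/40 = 2.675 bits/symbol.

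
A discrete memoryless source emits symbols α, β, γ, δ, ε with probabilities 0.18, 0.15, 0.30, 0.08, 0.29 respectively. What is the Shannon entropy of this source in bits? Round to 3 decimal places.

H = −Σ pᵢ log₂ pᵢ.
−0.18·log₂(0.18) = 0.4453
−0.15·log₂(0.15) = 0.4105
−0.30·log₂(0.30) = 0.5211
−0.08·log₂(0.08) = 0.2915
−0.29·log₂(0.29) = 0.5179
Sum ≈ 2.1864 → 2.186 bits.

2.186 bits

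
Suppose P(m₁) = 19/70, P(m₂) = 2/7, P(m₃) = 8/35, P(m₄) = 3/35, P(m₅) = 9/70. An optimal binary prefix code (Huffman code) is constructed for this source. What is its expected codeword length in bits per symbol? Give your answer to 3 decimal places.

Repeatedly combine the two least-probable nodes; the expected code length is the sum of the merged weights.
merge 3/35 + 9/70 → 3/14
merge 3/14 + 8/35 → 31/70
merge 19/70 + 2/7 → 39/70
merge 31/70 + 39/70 → 1
L = 3/14 + 31/70 + 39/70 + 1 = 31/14 ≈ 2.214 bits/symbol.

2.214 bits/symbol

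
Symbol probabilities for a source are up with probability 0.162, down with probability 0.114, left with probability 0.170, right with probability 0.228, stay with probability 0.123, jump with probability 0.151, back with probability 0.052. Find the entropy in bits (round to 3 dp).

H = −Σ pᵢ log₂ pᵢ.
−0.162·log₂(0.162) = 0.4254
−0.114·log₂(0.114) = 0.3571
−0.170·log₂(0.170) = 0.4346
−0.228·log₂(0.228) = 0.4863
−0.123·log₂(0.123) = 0.3719
−0.151·log₂(0.151) = 0.4118
−0.052·log₂(0.052) = 0.2218
Sum ≈ 2.7089 → 2.709 bits.

2.709 bits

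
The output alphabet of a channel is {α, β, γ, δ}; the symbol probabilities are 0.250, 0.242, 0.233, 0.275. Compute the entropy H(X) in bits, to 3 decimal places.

H = −Σ pᵢ log₂ pᵢ.
−0.250·log₂(0.250) = 0.5000
−0.242·log₂(0.242) = 0.4954
−0.233·log₂(0.233) = 0.4897
−0.275·log₂(0.275) = 0.5122
Sum ≈ 1.9972 → 1.997 bits.

1.997 bits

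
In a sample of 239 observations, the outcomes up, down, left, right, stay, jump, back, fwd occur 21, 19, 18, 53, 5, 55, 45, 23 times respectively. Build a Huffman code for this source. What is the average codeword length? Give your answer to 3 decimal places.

2.812 bits/symbol

Probabilities are the counts divided by 239.
Repeatedly combine the two least-probable nodes; the expected code length is the sum of the merged weights.
merge 5/239 + 18/239 → 23/239
merge 19/239 + 21/239 → 40/239
merge 23/239 + 23/239 → 46/239
merge 40/239 + 45/239 → 85/239
merge 46/239 + 53/239 → 99/239
merge 55/239 + 85/239 → 140/239
merge 99/239 + 140/239 → 1
L = 23/239 + 40/239 + 46/239 + 85/239 + 99/239 + 140/239 + 1 = 672/239 ≈ 2.812 bits/symbol.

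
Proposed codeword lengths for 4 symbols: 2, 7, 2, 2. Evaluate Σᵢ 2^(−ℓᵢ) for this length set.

With common denominator 2^7 = 128: Σ 2^(−ℓᵢ) = 32/128 + 1/128 + 32/128 + 32/128 = 97/128 = 0.7578125.

0.7578125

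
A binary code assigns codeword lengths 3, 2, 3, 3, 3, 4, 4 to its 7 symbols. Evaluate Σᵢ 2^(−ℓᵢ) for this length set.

0.875

With common denominator 2^4 = 16: Σ 2^(−ℓᵢ) = 2/16 + 4/16 + 2/16 + 2/16 + 2/16 + 1/16 + 1/16 = 14/16 = 0.875.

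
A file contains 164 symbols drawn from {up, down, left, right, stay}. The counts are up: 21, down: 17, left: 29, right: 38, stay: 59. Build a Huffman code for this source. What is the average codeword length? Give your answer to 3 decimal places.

2.232 bits/symbol

Probabilities are the counts divided by 164.
Repeatedly combine the two least-probable nodes; the expected code length is the sum of the merged weights.
merge 17/164 + 21/164 → 19/82
merge 29/164 + 19/82 → 67/164
merge 19/82 + 59/164 → 97/164
merge 67/164 + 97/164 → 1
L = 19/82 + 67/164 + 97/164 + 1 = 183/82 ≈ 2.232 bits/symbol.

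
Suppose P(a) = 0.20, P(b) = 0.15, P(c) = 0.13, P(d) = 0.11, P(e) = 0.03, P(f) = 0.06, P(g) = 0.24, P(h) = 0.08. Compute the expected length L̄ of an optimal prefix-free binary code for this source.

2.82 bits/symbol

Repeatedly combine the two least-probable nodes; the expected code length is the sum of the merged weights.
merge 3/100 + 3/50 → 9/100
merge 2/25 + 9/100 → 17/100
merge 11/100 + 13/100 → 6/25
merge 3/20 + 17/100 → 8/25
merge 1/5 + 6/25 → 11/25
merge 6/25 + 8/25 → 14/25
merge 11/25 + 14/25 → 1
L = 9/100 + 17/100 + 6/25 + 8/25 + 11/25 + 14/25 + 1 = 141/50 = 2.82 bits/symbol.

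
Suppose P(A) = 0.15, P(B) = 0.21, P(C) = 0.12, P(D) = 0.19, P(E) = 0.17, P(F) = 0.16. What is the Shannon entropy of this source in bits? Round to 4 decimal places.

H = −Σ pᵢ log₂ pᵢ.
−0.15·log₂(0.15) = 0.4105
−0.21·log₂(0.21) = 0.4728
−0.12·log₂(0.12) = 0.3671
−0.19·log₂(0.19) = 0.4552
−0.17·log₂(0.17) = 0.4346
−0.16·log₂(0.16) = 0.4230
Sum ≈ 2.5633 → 2.5633 bits.

2.5633 bits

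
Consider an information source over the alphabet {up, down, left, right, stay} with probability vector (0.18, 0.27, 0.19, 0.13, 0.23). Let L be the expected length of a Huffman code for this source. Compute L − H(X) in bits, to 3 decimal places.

0.029 bits

Entropy H = −Σ p log₂ p ≈ 2.2809 bits.
Huffman merges: 13/100+9/50→31/100; 19/100+23/100→21/50; 27/100+31/100→29/50; 21/50+29/50→1. L = 231/100 ≈ 2.3100.
L − H = 2.3100 − 2.2809 = 0.029 bits.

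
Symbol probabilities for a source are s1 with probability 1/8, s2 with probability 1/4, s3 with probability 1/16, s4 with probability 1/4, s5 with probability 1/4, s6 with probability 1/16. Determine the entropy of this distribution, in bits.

2.375 bits

Each probability is a power of 1/2, so log₂(1/p) is an integer.
H = Σ p·log₂(1/p) = 1/8·3 + 1/4·2 + 1/16·4 + 1/4·2 + 1/4·2 + 1/16·4 = 2.375 bits.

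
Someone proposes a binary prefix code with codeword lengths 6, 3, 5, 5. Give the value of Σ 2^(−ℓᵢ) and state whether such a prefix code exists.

0.203125; yes

With common denominator 2^6 = 64: Σ 2^(−ℓᵢ) = 1/64 + 8/64 + 2/64 + 2/64 = 13/64 = 0.203125.
Kraft's inequality requires Σ ≤ 1; here Σ = 0.203125 ≤ 1, so such a prefix code exists.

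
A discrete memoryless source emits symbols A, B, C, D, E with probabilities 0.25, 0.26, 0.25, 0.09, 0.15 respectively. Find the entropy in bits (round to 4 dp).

H = −Σ pᵢ log₂ pᵢ.
−0.25·log₂(0.25) = 0.5000
−0.26·log₂(0.26) = 0.5053
−0.25·log₂(0.25) = 0.5000
−0.09·log₂(0.09) = 0.3127
−0.15·log₂(0.15) = 0.4105
Sum ≈ 2.2285 → 2.2285 bits.

2.2285 bits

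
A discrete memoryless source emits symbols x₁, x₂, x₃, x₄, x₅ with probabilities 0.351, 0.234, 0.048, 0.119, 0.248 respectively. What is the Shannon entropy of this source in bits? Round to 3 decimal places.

2.095 bits

H = −Σ pᵢ log₂ pᵢ.
−0.351·log₂(0.351) = 0.5302
−0.234·log₂(0.234) = 0.4903
−0.048·log₂(0.048) = 0.2103
−0.119·log₂(0.119) = 0.3654
−0.248·log₂(0.248) = 0.4989
Sum ≈ 2.0951 → 2.095 bits.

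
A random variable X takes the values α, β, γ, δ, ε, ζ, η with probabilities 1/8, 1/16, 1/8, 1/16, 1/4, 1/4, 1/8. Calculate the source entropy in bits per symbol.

Each probability is a power of 1/2, so log₂(1/p) is an integer.
H = Σ p·log₂(1/p) = 1/8·3 + 1/16·4 + 1/8·3 + 1/16·4 + 1/4·2 + 1/4·2 + 1/8·3 = 2.625 bits.

2.625 bits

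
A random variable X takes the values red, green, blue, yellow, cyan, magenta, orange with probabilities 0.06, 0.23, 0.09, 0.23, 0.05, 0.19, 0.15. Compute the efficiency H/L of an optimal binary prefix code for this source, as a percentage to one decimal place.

Entropy H = −Σ p log₂ p ≈ 2.6134 bits.
Huffman merges: 1/20+3/50→11/100; 9/100+11/100→1/5; 3/20+19/100→17/50; 1/5+23/100→43/100; 23/100+17/50→57/100; 43/100+57/100→1. L = 53/20 ≈ 2.6500.
Efficiency = H/L = 2.6134/2.6500 = 98.6%.

98.6%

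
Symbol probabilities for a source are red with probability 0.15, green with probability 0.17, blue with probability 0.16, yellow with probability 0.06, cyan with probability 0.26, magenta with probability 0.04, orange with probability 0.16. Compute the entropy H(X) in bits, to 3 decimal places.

H = −Σ pᵢ log₂ pᵢ.
−0.15·log₂(0.15) = 0.4105
−0.17·log₂(0.17) = 0.4346
−0.16·log₂(0.16) = 0.4230
−0.06·log₂(0.06) = 0.2435
−0.26·log₂(0.26) = 0.5053
−0.04·log₂(0.04) = 0.1858
−0.16·log₂(0.16) = 0.4230
Sum ≈ 2.6257 → 2.626 bits.

2.626 bits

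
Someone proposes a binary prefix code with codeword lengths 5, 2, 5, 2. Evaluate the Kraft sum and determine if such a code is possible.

With common denominator 2^5 = 32: Σ 2^(−ℓᵢ) = 1/32 + 8/32 + 1/32 + 8/32 = 18/32 = 0.5625.
Kraft's inequality requires Σ ≤ 1; here Σ = 0.5625 ≤ 1, so such a prefix code exists.

0.5625; yes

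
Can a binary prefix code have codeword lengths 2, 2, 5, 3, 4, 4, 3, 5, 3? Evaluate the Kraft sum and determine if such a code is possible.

With common denominator 2^5 = 32: Σ 2^(−ℓᵢ) = 8/32 + 8/32 + 1/32 + 4/32 + 2/32 + 2/32 + 4/32 + 1/32 + 4/32 = 34/32 = 1.0625.
Kraft's inequality requires Σ ≤ 1; here Σ = 1.0625 > 1, so no such prefix code exists.

1.0625; no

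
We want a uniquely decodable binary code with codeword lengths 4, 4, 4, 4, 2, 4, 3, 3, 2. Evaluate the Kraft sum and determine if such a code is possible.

With common denominator 2^4 = 16: Σ 2^(−ℓᵢ) = 1/16 + 1/16 + 1/16 + 1/16 + 4/16 + 1/16 + 2/16 + 2/16 + 4/16 = 17/16 = 1.0625.
Kraft's inequality requires Σ ≤ 1; here Σ = 1.0625 > 1, so no such prefix code exists.

1.0625; no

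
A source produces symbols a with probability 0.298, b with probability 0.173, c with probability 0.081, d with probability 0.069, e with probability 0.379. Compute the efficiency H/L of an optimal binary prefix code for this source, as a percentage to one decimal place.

Entropy H = −Σ p log₂ p ≈ 2.0487 bits.
Huffman merges: 69/1000+81/1000→3/20; 3/20+173/1000→323/1000; 149/500+323/1000→621/1000; 379/1000+621/1000→1. L = 1047/500 ≈ 2.0940.
Efficiency = H/L = 2.0487/2.0940 = 97.8%.

97.8%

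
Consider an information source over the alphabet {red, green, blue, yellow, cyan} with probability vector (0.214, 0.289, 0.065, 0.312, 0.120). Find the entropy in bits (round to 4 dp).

2.1412 bits

H = −Σ pᵢ log₂ pᵢ.
−0.214·log₂(0.214) = 0.4760
−0.289·log₂(0.289) = 0.5176
−0.065·log₂(0.065) = 0.2563
−0.312·log₂(0.312) = 0.5243
−0.120·log₂(0.120) = 0.3671
Sum ≈ 2.1412 → 2.1412 bits.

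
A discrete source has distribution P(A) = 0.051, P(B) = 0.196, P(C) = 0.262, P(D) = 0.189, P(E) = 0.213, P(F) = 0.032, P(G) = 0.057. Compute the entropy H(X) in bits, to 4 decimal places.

2.5100 bits

H = −Σ pᵢ log₂ pᵢ.
−0.051·log₂(0.051) = 0.2190
−0.196·log₂(0.196) = 0.4608
−0.262·log₂(0.262) = 0.5063
−0.189·log₂(0.189) = 0.4543
−0.213·log₂(0.213) = 0.4752
−0.032·log₂(0.032) = 0.1589
−0.057·log₂(0.057) = 0.2356
Sum ≈ 2.5100 → 2.5100 bits.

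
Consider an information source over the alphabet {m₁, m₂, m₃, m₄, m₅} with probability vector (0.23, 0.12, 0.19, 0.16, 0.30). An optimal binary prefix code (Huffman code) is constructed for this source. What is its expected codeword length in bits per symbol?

2.28 bits/symbol

Repeatedly combine the two least-probable nodes; the expected code length is the sum of the merged weights.
merge 3/25 + 4/25 → 7/25
merge 19/100 + 23/100 → 21/50
merge 7/25 + 3/10 → 29/50
merge 21/50 + 29/50 → 1
L = 7/25 + 21/50 + 29/50 + 1 = 57/25 = 2.28 bits/symbol.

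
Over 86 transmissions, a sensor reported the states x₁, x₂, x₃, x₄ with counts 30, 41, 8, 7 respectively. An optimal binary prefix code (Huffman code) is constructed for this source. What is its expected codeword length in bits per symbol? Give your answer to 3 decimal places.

Probabilities are the counts divided by 86.
Repeatedly combine the two least-probable nodes; the expected code length is the sum of the merged weights.
merge 7/86 + 4/43 → 15/86
merge 15/86 + 15/43 → 45/86
merge 41/86 + 45/86 → 1
L = 15/86 + 45/86 + 1 = 73/43 ≈ 1.698 bits/symbol.

1.698 bits/symbol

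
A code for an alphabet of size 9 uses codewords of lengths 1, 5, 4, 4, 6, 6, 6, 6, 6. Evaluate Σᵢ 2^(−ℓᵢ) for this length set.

0.734375

With common denominator 2^6 = 64: Σ 2^(−ℓᵢ) = 32/64 + 2/64 + 4/64 + 4/64 + 1/64 + 1/64 + 1/64 + 1/64 + 1/64 = 47/64 = 0.734375.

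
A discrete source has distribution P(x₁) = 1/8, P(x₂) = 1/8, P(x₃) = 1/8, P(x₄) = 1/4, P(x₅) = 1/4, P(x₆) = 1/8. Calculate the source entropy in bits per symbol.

Each probability is a power of 1/2, so log₂(1/p) is an integer.
H = Σ p·log₂(1/p) = 1/8·3 + 1/8·3 + 1/8·3 + 1/4·2 + 1/4·2 + 1/8·3 = 2.5 bits.

2.5 bits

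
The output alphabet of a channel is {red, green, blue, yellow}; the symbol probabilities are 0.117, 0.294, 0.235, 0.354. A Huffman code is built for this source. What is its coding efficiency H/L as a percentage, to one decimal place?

95.2%

Entropy H = −Σ p log₂ p ≈ 1.9027 bits.
Huffman merges: 117/1000+47/200→44/125; 147/500+44/125→323/500; 177/500+323/500→1. L = 999/500 ≈ 1.9980.
Efficiency = H/L = 1.9027/1.9980 = 95.2%.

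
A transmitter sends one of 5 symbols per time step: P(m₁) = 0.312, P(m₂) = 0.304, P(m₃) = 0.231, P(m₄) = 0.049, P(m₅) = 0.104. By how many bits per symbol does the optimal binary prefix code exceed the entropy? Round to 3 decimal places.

0.065 bits

Entropy H = −Σ p log₂ p ≈ 2.0876 bits.
Huffman merges: 49/1000+13/125→153/1000; 153/1000+231/1000→48/125; 38/125+39/125→77/125; 48/125+77/125→1. L = 2153/1000 ≈ 2.1530.
L − H = 2.1530 − 2.0876 = 0.065 bits.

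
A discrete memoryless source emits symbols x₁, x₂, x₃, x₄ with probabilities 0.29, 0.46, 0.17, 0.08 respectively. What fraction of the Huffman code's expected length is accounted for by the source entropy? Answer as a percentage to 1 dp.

98.3%

Entropy H = −Σ p log₂ p ≈ 1.7593 bits.
Huffman merges: 2/25+17/100→1/4; 1/4+29/100→27/50; 23/50+27/50→1. L = 179/100 ≈ 1.7900.
Efficiency = H/L = 1.7593/1.7900 = 98.3%.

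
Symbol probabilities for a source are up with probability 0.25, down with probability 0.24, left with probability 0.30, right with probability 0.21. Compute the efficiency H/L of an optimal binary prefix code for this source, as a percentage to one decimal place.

Entropy H = −Σ p log₂ p ≈ 1.9880 bits.
Huffman merges: 21/100+6/25→9/20; 1/4+3/10→11/20; 9/20+11/20→1. L = 2 ≈ 2.0000.
Efficiency = H/L = 1.9880/2.0000 = 99.4%.

99.4%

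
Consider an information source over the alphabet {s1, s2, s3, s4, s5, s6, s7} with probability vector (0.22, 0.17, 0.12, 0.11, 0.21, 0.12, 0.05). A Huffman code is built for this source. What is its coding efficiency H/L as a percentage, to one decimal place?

98.5%

Entropy H = −Σ p log₂ p ≈ 2.6885 bits.
Huffman merges: 1/20+11/100→4/25; 3/25+3/25→6/25; 4/25+17/100→33/100; 21/100+11/50→43/100; 6/25+33/100→57/100; 43/100+57/100→1. L = 273/100 ≈ 2.7300.
Efficiency = H/L = 2.6885/2.7300 = 98.5%.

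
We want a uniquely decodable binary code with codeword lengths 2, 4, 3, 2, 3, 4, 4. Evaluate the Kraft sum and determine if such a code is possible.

With common denominator 2^4 = 16: Σ 2^(−ℓᵢ) = 4/16 + 1/16 + 2/16 + 4/16 + 2/16 + 1/16 + 1/16 = 15/16 = 0.9375.
Kraft's inequality requires Σ ≤ 1; here Σ = 0.9375 ≤ 1, so such a prefix code exists.

0.9375; yes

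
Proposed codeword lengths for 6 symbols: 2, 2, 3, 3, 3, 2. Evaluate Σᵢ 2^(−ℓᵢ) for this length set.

1.125

With common denominator 2^3 = 8: Σ 2^(−ℓᵢ) = 2/8 + 2/8 + 1/8 + 1/8 + 1/8 + 2/8 = 9/8 = 1.125.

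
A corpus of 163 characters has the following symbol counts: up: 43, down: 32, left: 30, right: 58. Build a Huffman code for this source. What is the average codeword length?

Probabilities are the counts divided by 163.
Repeatedly combine the two least-probable nodes; the expected code length is the sum of the merged weights.
merge 30/163 + 32/163 → 62/163
merge 43/163 + 58/163 → 101/163
merge 62/163 + 101/163 → 1
L = 62/163 + 101/163 + 1 = 2 bits/symbol.

2 bits/symbol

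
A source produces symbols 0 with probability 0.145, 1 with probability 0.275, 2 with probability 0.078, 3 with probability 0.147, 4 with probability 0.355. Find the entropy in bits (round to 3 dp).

H = −Σ pᵢ log₂ pᵢ.
−0.145·log₂(0.145) = 0.4040
−0.275·log₂(0.275) = 0.5122
−0.078·log₂(0.078) = 0.2871
−0.147·log₂(0.147) = 0.4066
−0.355·log₂(0.355) = 0.5304
Sum ≈ 2.1402 → 2.140 bits.

2.140 bits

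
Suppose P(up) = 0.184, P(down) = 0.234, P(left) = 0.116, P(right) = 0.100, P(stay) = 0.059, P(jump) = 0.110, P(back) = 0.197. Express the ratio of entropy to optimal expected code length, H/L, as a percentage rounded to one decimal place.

Entropy H = −Σ p log₂ p ≈ 2.6853 bits.
Huffman merges: 59/1000+1/10→159/1000; 11/100+29/250→113/500; 159/1000+23/125→343/1000; 197/1000+113/500→423/1000; 117/500+343/1000→577/1000; 423/1000+577/1000→1. L = 341/125 ≈ 2.7280.
Efficiency = H/L = 2.6853/2.7280 = 98.4%.

98.4%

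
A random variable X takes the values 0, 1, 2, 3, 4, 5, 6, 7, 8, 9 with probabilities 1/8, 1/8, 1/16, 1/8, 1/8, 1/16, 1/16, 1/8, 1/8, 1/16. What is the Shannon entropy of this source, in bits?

3.25 bits

Each probability is a power of 1/2, so log₂(1/p) is an integer.
H = Σ p·log₂(1/p) = 1/8·3 + 1/8·3 + 1/16·4 + 1/8·3 + 1/8·3 + 1/16·4 + 1/16·4 + 1/8·3 + 1/8·3 + 1/16·4 = 3.25 bits.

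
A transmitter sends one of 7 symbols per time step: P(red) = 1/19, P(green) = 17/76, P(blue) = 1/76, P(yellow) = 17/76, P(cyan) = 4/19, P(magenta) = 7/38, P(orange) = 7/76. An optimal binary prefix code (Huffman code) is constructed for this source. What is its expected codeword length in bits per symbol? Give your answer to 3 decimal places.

Repeatedly combine the two least-probable nodes; the expected code length is the sum of the merged weights.
merge 1/76 + 1/19 → 5/76
merge 5/76 + 7/76 → 3/19
merge 3/19 + 7/38 → 13/38
merge 4/19 + 17/76 → 33/76
merge 17/76 + 13/38 → 43/76
merge 33/76 + 43/76 → 1
L = 5/76 + 3/19 + 13/38 + 33/76 + 43/76 + 1 = 195/76 ≈ 2.566 bits/symbol.

2.566 bits/symbol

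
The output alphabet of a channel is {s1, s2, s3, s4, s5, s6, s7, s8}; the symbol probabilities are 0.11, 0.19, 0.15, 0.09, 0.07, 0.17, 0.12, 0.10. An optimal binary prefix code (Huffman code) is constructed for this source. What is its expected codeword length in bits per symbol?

Repeatedly combine the two least-probable nodes; the expected code length is the sum of the merged weights.
merge 7/100 + 9/100 → 4/25
merge 1/10 + 11/100 → 21/100
merge 3/25 + 3/20 → 27/100
merge 4/25 + 17/100 → 33/100
merge 19/100 + 21/100 → 2/5
merge 27/100 + 33/100 → 3/5
merge 2/5 + 3/5 → 1
L = 4/25 + 21/100 + 27/100 + 33/100 + 2/5 + 3/5 + 1 = 297/100 = 2.97 bits/symbol.

2.97 bits/symbol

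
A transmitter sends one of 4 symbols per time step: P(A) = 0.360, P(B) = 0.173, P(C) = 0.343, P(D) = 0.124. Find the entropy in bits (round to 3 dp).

H = −Σ pᵢ log₂ pᵢ.
−0.360·log₂(0.360) = 0.5306
−0.173·log₂(0.173) = 0.4379
−0.343·log₂(0.343) = 0.5295
−0.124·log₂(0.124) = 0.3734
Sum ≈ 1.8714 → 1.871 bits.

1.871 bits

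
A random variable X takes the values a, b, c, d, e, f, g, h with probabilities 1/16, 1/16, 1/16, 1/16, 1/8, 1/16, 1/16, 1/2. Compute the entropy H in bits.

2.375 bits

Each probability is a power of 1/2, so log₂(1/p) is an integer.
H = Σ p·log₂(1/p) = 1/16·4 + 1/16·4 + 1/16·4 + 1/16·4 + 1/8·3 + 1/16·4 + 1/16·4 + 1/2·1 = 2.375 bits.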